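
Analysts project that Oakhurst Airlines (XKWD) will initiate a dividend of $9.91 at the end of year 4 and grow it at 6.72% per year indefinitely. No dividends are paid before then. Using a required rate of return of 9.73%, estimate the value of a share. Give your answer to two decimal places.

Deferred-dividend DDM. At t=3 the remaining stream is a growing perpetuity with first payment D_4 = 9.91.
V_3 = D_4/(r−g) = 9.91/(0.0973−0.0672) = 329.2359
P₀ = V_3/(1+r)^3 = 329.2359/(1+0.0973)^3 = 249.1902

$249.19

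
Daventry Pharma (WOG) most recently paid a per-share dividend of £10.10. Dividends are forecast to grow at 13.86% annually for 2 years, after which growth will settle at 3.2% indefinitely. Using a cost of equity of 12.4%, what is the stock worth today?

£136.85

Two-stage DDM. Project D₁…D_2 at 0.1386, terminal growth 0.032, discount at r = 0.124.
D_1 = 11.4999
D_2 = 13.0937
Terminal value at t=2: TV = D_3/(r−g) = 13.5127/(0.124−0.032) = 146.8776
P₀ = 11.4999/(1+0.124)^1 + 13.0937/(1+0.124)^2 + 146.8776/(1+0.124)^2 = 136.8533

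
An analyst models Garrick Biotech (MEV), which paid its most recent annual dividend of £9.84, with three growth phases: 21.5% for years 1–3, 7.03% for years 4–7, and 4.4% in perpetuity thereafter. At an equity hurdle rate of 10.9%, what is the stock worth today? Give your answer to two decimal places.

£263.24

Three-stage DDM. Project D₁…D_7; terminal Gordon value at t=7 with g = 0.044; discount at r = 0.109.
D_1 = 11.9556
D_2 = 14.5261
D_3 = 17.6492
D_4 = 18.8899
D_5 = 20.2179
D_6 = 21.6392
D_7 = 23.1604
TV_7 = 24.1795/(0.109−0.044) = 371.9916
P₀ = Σ Dₜ/(1+r)ᵗ + TV_7/(1+r)^7 = 263.2369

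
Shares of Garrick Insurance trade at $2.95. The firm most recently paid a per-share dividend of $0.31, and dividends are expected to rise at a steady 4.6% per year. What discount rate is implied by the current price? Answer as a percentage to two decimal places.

Rearranging the constant-growth DDM: r = D₁/P₀ + g.
D₁ = 0.31 × (1 + 0.046) = 0.3243.
r = 0.3243 / 2.95 + 0.046 = 0.10992 + 0.046 = 0.15592

15.59%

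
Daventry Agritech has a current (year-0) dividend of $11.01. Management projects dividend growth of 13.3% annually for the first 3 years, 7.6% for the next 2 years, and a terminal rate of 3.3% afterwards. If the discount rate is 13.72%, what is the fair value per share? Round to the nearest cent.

Three-stage DDM. Project D₁…D_5; terminal Gordon value at t=5 with g = 0.033; discount at r = 0.1372.
D_1 = 12.4743
D_2 = 14.1334
D_3 = 16.0132
D_4 = 17.2302
D_5 = 18.5397
TV_5 = 19.1515/(0.1372−0.033) = 183.7952
P₀ = Σ Dₜ/(1+r)ᵗ + TV_5/(1+r)^5 = 149.4756

$149.48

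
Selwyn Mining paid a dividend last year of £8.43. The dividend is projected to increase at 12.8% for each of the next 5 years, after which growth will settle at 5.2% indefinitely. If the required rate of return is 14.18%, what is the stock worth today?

£133.58

Two-stage DDM. Project D₁…D_5 at 0.128, terminal growth 0.052, discount at r = 0.1418.
D_1 = 9.5090
D_2 = 10.7262
D_3 = 12.0992
D_4 = 13.6478
D_5 = 15.3948
Terminal value at t=5: TV = D_6/(r−g) = 16.1953/(0.1418−0.052) = 180.3485
P₀ = 9.5090/(1+0.1418)^1 + 10.7262/(1+0.1418)^2 + 12.0992/(1+0.1418)^3 + 13.6478/(1+0.1418)^4 + 15.3948/(1+0.1418)^5 + 180.3485/(1+0.1418)^5 = 133.5775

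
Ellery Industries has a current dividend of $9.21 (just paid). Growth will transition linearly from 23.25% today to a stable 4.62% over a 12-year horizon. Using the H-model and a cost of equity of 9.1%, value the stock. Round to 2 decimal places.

H-model: P₀ = D₀[(1+g_L) + H(g_S−g_L)]/(r−g_L), with H = 12/2 = 6.
P₀ = 9.21 × [(1+0.0462) + 6×(0.2325−0.0462)] / (0.091−0.0462)
   = 9.21 × 2.1640 / 0.0448 = 444.8759

$444.88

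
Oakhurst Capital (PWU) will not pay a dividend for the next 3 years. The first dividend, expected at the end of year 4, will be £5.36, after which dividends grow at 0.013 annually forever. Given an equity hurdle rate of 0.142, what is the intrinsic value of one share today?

£27.90

Deferred-dividend DDM. At t=3 the remaining stream is a growing perpetuity with first payment D_4 = 5.36.
V_3 = D_4/(r−g) = 5.36/(0.142−0.013) = 41.5504
P₀ = V_3/(1+r)^3 = 41.5504/(1+0.142)^3 = 27.8982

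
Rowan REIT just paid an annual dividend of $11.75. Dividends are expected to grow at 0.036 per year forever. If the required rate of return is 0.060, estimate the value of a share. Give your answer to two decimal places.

$507.21

Gordon growth model: P₀ = D₁/(r − g). D₁ = 11.75 × (1 + 0.036) = 12.1730.
P₀ = 12.1730 / (0.06 − 0.036) = 12.1730 / 0.024 = 507.2083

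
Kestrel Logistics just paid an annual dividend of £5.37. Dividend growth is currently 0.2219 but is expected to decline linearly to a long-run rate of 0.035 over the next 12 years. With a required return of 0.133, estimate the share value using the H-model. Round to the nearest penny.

H-model: P₀ = D₀[(1+g_L) + H(g_S−g_L)]/(r−g_L), with H = 12/2 = 6.
P₀ = 5.37 × [(1+0.035) + 6×(0.2219−0.035)] / (0.133−0.035)
   = 5.37 × 2.1564 / 0.098 = 118.1619

£118.16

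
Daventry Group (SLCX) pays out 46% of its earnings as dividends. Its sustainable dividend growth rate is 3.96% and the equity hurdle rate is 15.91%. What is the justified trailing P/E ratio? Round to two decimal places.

Justified trailing P/E = b(1+g)/(r−g) = 0.46×(1+0.0396)/(0.1591−0.0396) = 4.0018

4.00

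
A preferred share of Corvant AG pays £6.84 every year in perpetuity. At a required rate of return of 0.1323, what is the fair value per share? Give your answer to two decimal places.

Zero-growth DDM (perpetuity): P₀ = D/r = 6.84 / 0.1323 = 51.7007

£51.70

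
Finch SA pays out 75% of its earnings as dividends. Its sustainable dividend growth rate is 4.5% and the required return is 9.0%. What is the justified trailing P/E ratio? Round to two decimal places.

Justified trailing P/E = b(1+g)/(r−g) = 0.75×(1+0.045)/(0.09−0.045) = 17.4167

17.42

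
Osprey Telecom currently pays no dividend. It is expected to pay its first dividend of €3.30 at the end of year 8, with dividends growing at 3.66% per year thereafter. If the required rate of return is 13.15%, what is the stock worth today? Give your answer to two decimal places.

Deferred-dividend DDM. At t=7 the remaining stream is a growing perpetuity with first payment D_8 = 3.30.
V_7 = D_8/(r−g) = 3.30/(0.1315−0.0366) = 34.7734
P₀ = V_7/(1+r)^7 = 34.7734/(1+0.1315)^7 = 14.6442

€14.64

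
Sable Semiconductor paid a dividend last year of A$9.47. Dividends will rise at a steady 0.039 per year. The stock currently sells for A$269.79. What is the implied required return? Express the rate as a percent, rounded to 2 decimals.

Rearranging the constant-growth DDM: r = D₁/P₀ + g.
D₁ = 9.47 × (1 + 0.039) = 9.8393.
r = 9.8393 / 269.79 + 0.039 = 0.03647 + 0.039 = 0.07547

7.55%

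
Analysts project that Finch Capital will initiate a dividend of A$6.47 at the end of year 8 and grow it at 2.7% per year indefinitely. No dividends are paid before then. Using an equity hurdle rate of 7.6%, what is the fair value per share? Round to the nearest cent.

A$79.07

Deferred-dividend DDM. At t=7 the remaining stream is a growing perpetuity with first payment D_8 = 6.47.
V_7 = D_8/(r−g) = 6.47/(0.076−0.027) = 132.0408
P₀ = V_7/(1+r)^7 = 132.0408/(1+0.076)^7 = 79.0719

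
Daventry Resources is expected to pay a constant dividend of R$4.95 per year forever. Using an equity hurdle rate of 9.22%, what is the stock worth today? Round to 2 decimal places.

Zero-growth DDM (perpetuity): P₀ = D/r = 4.95 / 0.0922 = 53.6876

R$53.69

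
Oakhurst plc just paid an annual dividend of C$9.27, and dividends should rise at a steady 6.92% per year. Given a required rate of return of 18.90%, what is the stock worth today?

C$82.73

Gordon growth model: P₀ = D₁/(r − g). D₁ = 9.27 × (1 + 0.0692) = 9.9115.
P₀ = 9.9115 / (0.189 − 0.0692) = 9.9115 / 0.1198 = 82.7336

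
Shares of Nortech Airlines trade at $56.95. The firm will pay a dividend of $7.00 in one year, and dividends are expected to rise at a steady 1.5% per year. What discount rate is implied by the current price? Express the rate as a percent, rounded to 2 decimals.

13.79%

Rearranging the constant-growth DDM: r = D₁/P₀ + g.
r = 7.0000 / 56.95 + 0.015 = 0.12291 + 0.015 = 0.13791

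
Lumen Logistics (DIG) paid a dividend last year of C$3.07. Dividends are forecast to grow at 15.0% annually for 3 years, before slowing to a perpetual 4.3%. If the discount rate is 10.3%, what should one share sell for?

Two-stage DDM. Project D₁…D_3 at 0.15, terminal growth 0.043, discount at r = 0.103.
D_1 = 3.5305
D_2 = 4.0601
D_3 = 4.6691
Terminal value at t=3: TV = D_4/(r−g) = 4.8699/(0.103−0.043) = 81.1643
P₀ = 3.5305/(1+0.103)^1 + 4.0601/(1+0.103)^2 + 4.6691/(1+0.103)^3 + 81.1643/(1+0.103)^3 = 70.5011

C$70.50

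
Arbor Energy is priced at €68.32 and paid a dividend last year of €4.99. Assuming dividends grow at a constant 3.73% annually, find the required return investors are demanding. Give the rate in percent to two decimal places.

Rearranging the constant-growth DDM: r = D₁/P₀ + g.
D₁ = 4.99 × (1 + 0.0373) = 5.1761.
r = 5.1761 / 68.32 + 0.0373 = 0.07576 + 0.0373 = 0.11306

11.31%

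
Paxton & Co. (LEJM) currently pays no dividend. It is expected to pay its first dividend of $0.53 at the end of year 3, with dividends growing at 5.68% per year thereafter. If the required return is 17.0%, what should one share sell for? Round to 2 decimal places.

Deferred-dividend DDM. At t=2 the remaining stream is a growing perpetuity with first payment D_3 = 0.53.
V_2 = D_3/(r−g) = 0.53/(0.17−0.0568) = 4.6820
P₀ = V_2/(1+r)^2 = 4.6820/(1+0.17)^2 = 3.4202

$3.42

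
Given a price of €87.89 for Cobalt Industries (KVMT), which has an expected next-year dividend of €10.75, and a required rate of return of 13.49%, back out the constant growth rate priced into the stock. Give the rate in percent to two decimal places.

1.26%

From P₀ = D₁/(r − g), the implied growth is g = r − D₁/P₀.
g = 0.1349 − 10.75/87.89 = 0.1349 − 0.12231 = 0.01259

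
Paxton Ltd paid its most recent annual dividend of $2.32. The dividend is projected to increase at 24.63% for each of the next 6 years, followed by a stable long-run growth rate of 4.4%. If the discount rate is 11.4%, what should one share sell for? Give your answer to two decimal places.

$88.84

Two-stage DDM. Project D₁…D_6 at 0.2463, terminal growth 0.044, discount at r = 0.114.
D_1 = 2.8914
D_2 = 3.6036
D_3 = 4.4911
D_4 = 5.5973
D_5 = 6.9759
D_6 = 8.6941
Terminal value at t=6: TV = D_7/(r−g) = 9.0766/(0.114−0.044) = 129.6660
P₀ = 2.8914/(1+0.114)^1 + 3.6036/(1+0.114)^2 + 4.4911/(1+0.114)^3 + 5.5973/(1+0.114)^4 + 6.9759/(1+0.114)^5 + 8.6941/(1+0.114)^6 + 129.6660/(1+0.114)^6 = 88.8419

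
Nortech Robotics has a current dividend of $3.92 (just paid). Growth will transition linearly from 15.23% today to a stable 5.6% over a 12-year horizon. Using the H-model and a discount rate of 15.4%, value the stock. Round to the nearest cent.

H-model: P₀ = D₀[(1+g_L) + H(g_S−g_L)]/(r−g_L), with H = 12/2 = 6.
P₀ = 3.92 × [(1+0.056) + 6×(0.1523−0.056)] / (0.154−0.056)
   = 3.92 × 1.6338 / 0.098 = 65.3520

$65.35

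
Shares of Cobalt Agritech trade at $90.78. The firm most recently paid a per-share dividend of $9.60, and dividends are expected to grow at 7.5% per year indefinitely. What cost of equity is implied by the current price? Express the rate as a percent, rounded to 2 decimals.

Rearranging the constant-growth DDM: r = D₁/P₀ + g.
D₁ = 9.60 × (1 + 0.075) = 10.3200.
r = 10.3200 / 90.78 + 0.075 = 0.11368 + 0.075 = 0.18868

18.87%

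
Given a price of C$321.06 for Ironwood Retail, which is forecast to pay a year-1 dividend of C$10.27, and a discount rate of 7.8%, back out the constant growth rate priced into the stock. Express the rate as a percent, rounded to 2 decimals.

4.60%

From P₀ = D₁/(r − g), the implied growth is g = r − D₁/P₀.
g = 0.078 − 10.27/321.06 = 0.078 − 0.03199 = 0.04601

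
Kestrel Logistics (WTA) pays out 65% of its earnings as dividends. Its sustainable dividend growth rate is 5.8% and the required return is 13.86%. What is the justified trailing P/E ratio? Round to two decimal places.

Justified trailing P/E = b(1+g)/(r−g) = 0.65×(1+0.058)/(0.1386−0.058) = 8.5323

8.53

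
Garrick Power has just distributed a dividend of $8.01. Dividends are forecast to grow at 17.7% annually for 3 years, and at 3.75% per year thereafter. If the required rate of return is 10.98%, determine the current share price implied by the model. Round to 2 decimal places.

$164.17

Two-stage DDM. Project D₁…D_3 at 0.177, terminal growth 0.0375, discount at r = 0.1098.
D_1 = 9.4278
D_2 = 11.0965
D_3 = 13.0606
Terminal value at t=3: TV = D_4/(r−g) = 13.5503/(0.1098−0.0375) = 187.4182
P₀ = 9.4278/(1+0.1098)^1 + 11.0965/(1+0.1098)^2 + 13.0606/(1+0.1098)^3 + 187.4182/(1+0.1098)^3 = 164.1720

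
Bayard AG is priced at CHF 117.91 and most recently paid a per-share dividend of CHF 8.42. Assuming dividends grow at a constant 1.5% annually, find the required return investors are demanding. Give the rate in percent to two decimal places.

Rearranging the constant-growth DDM: r = D₁/P₀ + g.
D₁ = 8.42 × (1 + 0.015) = 8.5463.
r = 8.5463 / 117.91 + 0.015 = 0.07248 + 0.015 = 0.08748

8.75%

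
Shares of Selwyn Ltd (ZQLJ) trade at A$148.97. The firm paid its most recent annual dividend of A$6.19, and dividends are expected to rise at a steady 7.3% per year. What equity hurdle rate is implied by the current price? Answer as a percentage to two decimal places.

11.76%

Rearranging the constant-growth DDM: r = D₁/P₀ + g.
D₁ = 6.19 × (1 + 0.073) = 6.6419.
r = 6.6419 / 148.97 + 0.073 = 0.04459 + 0.073 = 0.11759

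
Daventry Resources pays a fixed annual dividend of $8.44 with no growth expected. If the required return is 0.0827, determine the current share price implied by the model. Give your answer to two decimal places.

Zero-growth DDM (perpetuity): P₀ = D/r = 8.44 / 0.0827 = 102.0556

$102.06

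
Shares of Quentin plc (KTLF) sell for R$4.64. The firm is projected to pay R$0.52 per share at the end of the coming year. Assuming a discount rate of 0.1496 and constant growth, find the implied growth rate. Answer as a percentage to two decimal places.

3.75%

From P₀ = D₁/(r − g), the implied growth is g = r − D₁/P₀.
g = 0.1496 − 0.52/4.64 = 0.1496 − 0.11207 = 0.03753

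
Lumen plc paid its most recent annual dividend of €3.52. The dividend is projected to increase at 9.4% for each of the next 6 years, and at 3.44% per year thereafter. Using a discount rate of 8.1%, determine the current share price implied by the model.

€105.97

Two-stage DDM. Project D₁…D_6 at 0.094, terminal growth 0.0344, discount at r = 0.081.
D_1 = 3.8509
D_2 = 4.2129
D_3 = 4.6089
D_4 = 5.0421
D_5 = 5.5161
D_6 = 6.0346
Terminal value at t=6: TV = D_7/(r−g) = 6.2422/(0.081−0.0344) = 133.9520
P₀ = 3.8509/(1+0.081)^1 + 4.2129/(1+0.081)^2 + 4.6089/(1+0.081)^3 + 5.0421/(1+0.081)^4 + 5.5161/(1+0.081)^5 + 6.0346/(1+0.081)^6 + 133.9520/(1+0.081)^6 = 105.9720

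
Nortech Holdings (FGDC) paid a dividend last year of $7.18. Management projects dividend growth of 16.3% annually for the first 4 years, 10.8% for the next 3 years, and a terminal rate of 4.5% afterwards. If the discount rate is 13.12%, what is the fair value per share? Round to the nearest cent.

Three-stage DDM. Project D₁…D_7; terminal Gordon value at t=7 with g = 0.045; discount at r = 0.1312.
D_1 = 8.3503
D_2 = 9.7114
D_3 = 11.2944
D_4 = 13.1354
D_5 = 14.5540
D_6 = 16.1259
D_7 = 17.8675
TV_7 = 18.6715/(0.1312−0.045) = 216.6066
P₀ = Σ Dₜ/(1+r)ᵗ + TV_7/(1+r)^7 = 145.2778

$145.28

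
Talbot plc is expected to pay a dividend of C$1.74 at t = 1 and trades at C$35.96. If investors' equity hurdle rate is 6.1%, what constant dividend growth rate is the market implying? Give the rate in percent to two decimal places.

From P₀ = D₁/(r − g), the implied growth is g = r − D₁/P₀.
g = 0.061 − 1.74/35.96 = 0.061 − 0.04839 = 0.01261

1.26%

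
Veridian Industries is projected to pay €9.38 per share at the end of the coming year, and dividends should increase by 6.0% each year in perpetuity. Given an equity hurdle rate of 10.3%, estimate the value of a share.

€218.14

Gordon growth model: P₀ = D₁/(r − g), with D₁ = 9.38 given directly.
P₀ = 9.3800 / (0.103 − 0.06) = 9.3800 / 0.043 = 218.1395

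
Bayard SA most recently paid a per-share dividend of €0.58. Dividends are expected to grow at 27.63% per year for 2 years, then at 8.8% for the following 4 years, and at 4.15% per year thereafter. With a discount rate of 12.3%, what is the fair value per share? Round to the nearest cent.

Three-stage DDM. Project D₁…D_6; terminal Gordon value at t=6 with g = 0.0415; discount at r = 0.123.
D_1 = 0.7403
D_2 = 0.9448
D_3 = 1.0279
D_4 = 1.1184
D_5 = 1.2168
D_6 = 1.3239
TV_6 = 1.3788/(0.123−0.0415) = 16.9181
P₀ = Σ Dₜ/(1+r)ᵗ + TV_6/(1+r)^6 = 12.6134

€12.61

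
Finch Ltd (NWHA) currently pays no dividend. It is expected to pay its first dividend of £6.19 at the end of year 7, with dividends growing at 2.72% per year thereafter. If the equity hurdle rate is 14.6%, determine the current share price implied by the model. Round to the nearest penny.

Deferred-dividend DDM. At t=6 the remaining stream is a growing perpetuity with first payment D_7 = 6.19.
V_6 = D_7/(r−g) = 6.19/(0.146−0.0272) = 52.1044
P₀ = V_6/(1+r)^6 = 52.1044/(1+0.146)^6 = 23.0020

£23.00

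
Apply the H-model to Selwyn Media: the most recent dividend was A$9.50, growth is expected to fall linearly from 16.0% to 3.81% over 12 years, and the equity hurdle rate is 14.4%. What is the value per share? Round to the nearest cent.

H-model: P₀ = D₀[(1+g_L) + H(g_S−g_L)]/(r−g_L), with H = 12/2 = 6.
P₀ = 9.50 × [(1+0.0381) + 6×(0.16−0.0381)] / (0.144−0.0381)
   = 9.50 × 1.7695 / 0.1059 = 158.7370

A$158.74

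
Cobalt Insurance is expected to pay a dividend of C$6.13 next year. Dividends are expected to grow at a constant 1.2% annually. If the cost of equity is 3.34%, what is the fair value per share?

Gordon growth model: P₀ = D₁/(r − g), with D₁ = 6.13 given directly.
P₀ = 6.1300 / (0.0334 − 0.012) = 6.1300 / 0.0214 = 286.4486

C$286.45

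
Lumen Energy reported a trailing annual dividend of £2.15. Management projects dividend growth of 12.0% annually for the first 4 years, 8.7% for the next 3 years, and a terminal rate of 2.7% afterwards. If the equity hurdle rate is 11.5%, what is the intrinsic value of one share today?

£38.61

Three-stage DDM. Project D₁…D_7; terminal Gordon value at t=7 with g = 0.027; discount at r = 0.115.
D_1 = 2.4080
D_2 = 2.6970
D_3 = 3.0206
D_4 = 3.3831
D_5 = 3.6774
D_6 = 3.9973
D_7 = 4.3451
TV_7 = 4.4624/(0.115−0.027) = 50.7092
P₀ = Σ Dₜ/(1+r)ᵗ + TV_7/(1+r)^7 = 38.6071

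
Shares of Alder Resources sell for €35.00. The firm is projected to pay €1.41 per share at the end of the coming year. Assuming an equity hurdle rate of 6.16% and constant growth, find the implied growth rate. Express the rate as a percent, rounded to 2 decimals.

2.13%

From P₀ = D₁/(r − g), the implied growth is g = r − D₁/P₀.
g = 0.0616 − 1.41/35.00 = 0.0616 − 0.04029 = 0.02131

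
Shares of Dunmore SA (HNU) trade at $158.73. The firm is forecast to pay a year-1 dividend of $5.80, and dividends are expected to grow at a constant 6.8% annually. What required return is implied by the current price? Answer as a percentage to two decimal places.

Rearranging the constant-growth DDM: r = D₁/P₀ + g.
r = 5.8000 / 158.73 + 0.068 = 0.03654 + 0.068 = 0.10454

10.45%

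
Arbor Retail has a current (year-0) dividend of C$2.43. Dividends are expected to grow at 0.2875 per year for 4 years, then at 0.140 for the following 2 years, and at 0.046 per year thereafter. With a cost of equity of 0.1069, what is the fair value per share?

C$104.72

Three-stage DDM. Project D₁…D_6; terminal Gordon value at t=6 with g = 0.046; discount at r = 0.1069.
D_1 = 3.1286
D_2 = 4.0281
D_3 = 5.1862
D_4 = 6.6772
D_5 = 7.6120
D_6 = 8.6777
TV_6 = 9.0769/(0.1069−0.046) = 149.0457
P₀ = Σ Dₜ/(1+r)ᵗ + TV_6/(1+r)^6 = 104.7194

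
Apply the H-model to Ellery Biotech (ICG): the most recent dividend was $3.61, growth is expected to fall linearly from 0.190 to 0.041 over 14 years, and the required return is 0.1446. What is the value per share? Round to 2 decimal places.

H-model: P₀ = D₀[(1+g_L) + H(g_S−g_L)]/(r−g_L), with H = 14/2 = 7.
P₀ = 3.61 × [(1+0.041) + 7×(0.19−0.041)] / (0.1446−0.041)
   = 3.61 × 2.0840 / 0.1036 = 72.6181

$72.62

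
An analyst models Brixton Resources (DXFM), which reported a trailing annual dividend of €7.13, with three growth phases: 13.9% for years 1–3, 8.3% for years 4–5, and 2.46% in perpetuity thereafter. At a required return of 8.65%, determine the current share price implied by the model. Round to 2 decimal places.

€174.97

Three-stage DDM. Project D₁…D_5; terminal Gordon value at t=5 with g = 0.0246; discount at r = 0.0865.
D_1 = 8.1211
D_2 = 9.2499
D_3 = 10.5356
D_4 = 11.4101
D_5 = 12.3571
TV_5 = 12.6611/(0.0865−0.0246) = 204.5414
P₀ = Σ Dₜ/(1+r)ᵗ + TV_5/(1+r)^5 = 174.9668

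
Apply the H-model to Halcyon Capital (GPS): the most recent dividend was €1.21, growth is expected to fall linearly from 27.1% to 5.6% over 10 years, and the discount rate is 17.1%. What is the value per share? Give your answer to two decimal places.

€22.42

H-model: P₀ = D₀[(1+g_L) + H(g_S−g_L)]/(r−g_L), with H = 10/2 = 5.
P₀ = 1.21 × [(1+0.056) + 5×(0.271−0.056)] / (0.171−0.056)
   = 1.21 × 2.1310 / 0.115 = 22.4218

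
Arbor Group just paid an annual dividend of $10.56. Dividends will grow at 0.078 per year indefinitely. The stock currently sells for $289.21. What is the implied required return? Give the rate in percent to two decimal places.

11.74%

Rearranging the constant-growth DDM: r = D₁/P₀ + g.
D₁ = 10.56 × (1 + 0.078) = 11.3837.
r = 11.3837 / 289.21 + 0.078 = 0.03936 + 0.078 = 0.11736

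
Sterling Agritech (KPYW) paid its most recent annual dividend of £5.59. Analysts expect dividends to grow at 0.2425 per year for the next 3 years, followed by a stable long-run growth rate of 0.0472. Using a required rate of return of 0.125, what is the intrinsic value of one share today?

Two-stage DDM. Project D₁…D_3 at 0.2425, terminal growth 0.0472, discount at r = 0.125.
D_1 = 6.9456
D_2 = 8.6299
D_3 = 10.7226
Terminal value at t=3: TV = D_4/(r−g) = 11.2287/(0.125−0.0472) = 144.3281
P₀ = 6.9456/(1+0.125)^1 + 8.6299/(1+0.125)^2 + 10.7226/(1+0.125)^3 + 144.3281/(1+0.125)^3 = 121.8896

£121.89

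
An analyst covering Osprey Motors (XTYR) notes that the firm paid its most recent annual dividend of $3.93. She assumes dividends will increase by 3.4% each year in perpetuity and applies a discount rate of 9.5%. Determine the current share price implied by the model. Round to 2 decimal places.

$66.62

Gordon growth model: P₀ = D₁/(r − g). D₁ = 3.93 × (1 + 0.034) = 4.0636.
P₀ = 4.0636 / (0.095 − 0.034) = 4.0636 / 0.061 = 66.6167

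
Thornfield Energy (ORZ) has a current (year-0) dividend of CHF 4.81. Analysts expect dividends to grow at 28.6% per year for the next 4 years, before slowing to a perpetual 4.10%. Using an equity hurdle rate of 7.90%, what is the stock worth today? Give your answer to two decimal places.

Two-stage DDM. Project D₁…D_4 at 0.286, terminal growth 0.041, discount at r = 0.079.
D_1 = 6.1857
D_2 = 7.9548
D_3 = 10.2298
D_4 = 13.1555
Terminal value at t=4: TV = D_5/(r−g) = 13.6949/(0.079−0.041) = 360.3928
P₀ = 6.1857/(1+0.079)^1 + 7.9548/(1+0.079)^2 + 10.2298/(1+0.079)^3 + 13.1555/(1+0.079)^4 + 360.3928/(1+0.079)^4 = 296.2972

CHF 296.30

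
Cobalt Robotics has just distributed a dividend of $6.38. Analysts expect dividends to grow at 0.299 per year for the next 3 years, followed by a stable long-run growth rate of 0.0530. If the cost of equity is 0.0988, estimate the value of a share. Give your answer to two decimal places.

$269.36

Two-stage DDM. Project D₁…D_3 at 0.299, terminal growth 0.053, discount at r = 0.0988.
D_1 = 8.2876
D_2 = 10.7656
D_3 = 13.9845
Terminal value at t=3: TV = D_4/(r−g) = 14.7257/(0.0988−0.053) = 321.5222
P₀ = 8.2876/(1+0.0988)^1 + 10.7656/(1+0.0988)^2 + 13.9845/(1+0.0988)^3 + 321.5222/(1+0.0988)^3 = 269.3571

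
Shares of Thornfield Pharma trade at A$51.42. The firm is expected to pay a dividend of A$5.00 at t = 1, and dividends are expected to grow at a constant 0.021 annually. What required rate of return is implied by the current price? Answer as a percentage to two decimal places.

Rearranging the constant-growth DDM: r = D₁/P₀ + g.
r = 5.0000 / 51.42 + 0.021 = 0.09724 + 0.021 = 0.11824

11.82%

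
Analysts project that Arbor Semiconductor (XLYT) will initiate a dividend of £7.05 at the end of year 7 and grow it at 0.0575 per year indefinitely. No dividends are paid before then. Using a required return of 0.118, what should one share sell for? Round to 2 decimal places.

£59.67

Deferred-dividend DDM. At t=6 the remaining stream is a growing perpetuity with first payment D_7 = 7.05.
V_6 = D_7/(r−g) = 7.05/(0.118−0.0575) = 116.5289
P₀ = V_6/(1+r)^6 = 116.5289/(1+0.118)^6 = 59.6737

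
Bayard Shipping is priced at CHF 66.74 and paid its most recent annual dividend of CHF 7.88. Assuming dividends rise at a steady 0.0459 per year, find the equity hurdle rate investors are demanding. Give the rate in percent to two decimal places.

16.94%

Rearranging the constant-growth DDM: r = D₁/P₀ + g.
D₁ = 7.88 × (1 + 0.0459) = 8.2417.
r = 8.2417 / 66.74 + 0.0459 = 0.12349 + 0.0459 = 0.16939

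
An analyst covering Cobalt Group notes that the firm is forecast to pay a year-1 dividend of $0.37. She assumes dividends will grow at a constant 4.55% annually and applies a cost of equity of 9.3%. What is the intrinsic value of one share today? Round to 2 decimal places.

$7.79

Gordon growth model: P₀ = D₁/(r − g), with D₁ = 0.37 given directly.
P₀ = 0.3700 / (0.093 − 0.0455) = 0.3700 / 0.0475 = 7.7895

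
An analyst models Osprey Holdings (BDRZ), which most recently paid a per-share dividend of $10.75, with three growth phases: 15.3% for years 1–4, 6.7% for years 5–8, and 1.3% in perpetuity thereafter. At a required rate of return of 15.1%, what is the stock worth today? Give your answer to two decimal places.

$137.83

Three-stage DDM. Project D₁…D_8; terminal Gordon value at t=8 with g = 0.013; discount at r = 0.151.
D_1 = 12.3948
D_2 = 14.2911
D_3 = 16.4777
D_4 = 18.9988
D_5 = 20.2717
D_6 = 21.6299
D_7 = 23.0791
D_8 = 24.6254
TV_8 = 24.9455/(0.151−0.013) = 180.7647
P₀ = Σ Dₜ/(1+r)ᵗ + TV_8/(1+r)^8 = 137.8254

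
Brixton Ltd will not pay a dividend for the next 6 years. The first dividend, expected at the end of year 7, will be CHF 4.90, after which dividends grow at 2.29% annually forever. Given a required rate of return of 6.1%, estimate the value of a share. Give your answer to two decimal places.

CHF 90.15

Deferred-dividend DDM. At t=6 the remaining stream is a growing perpetuity with first payment D_7 = 4.90.
V_6 = D_7/(r−g) = 4.90/(0.061−0.0229) = 128.6089
P₀ = V_6/(1+r)^6 = 128.6089/(1+0.061)^6 = 90.1527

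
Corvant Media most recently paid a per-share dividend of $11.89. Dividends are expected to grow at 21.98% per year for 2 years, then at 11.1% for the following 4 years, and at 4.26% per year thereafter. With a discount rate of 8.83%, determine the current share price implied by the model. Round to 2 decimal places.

Three-stage DDM. Project D₁…D_6; terminal Gordon value at t=6 with g = 0.0426; discount at r = 0.0883.
D_1 = 14.5034
D_2 = 17.6913
D_3 = 19.6550
D_4 = 21.8367
D_5 = 24.2606
D_6 = 26.9535
TV_6 = 28.1017/(0.0883−0.0426) = 614.9175
P₀ = Σ Dₜ/(1+r)ᵗ + TV_6/(1+r)^6 = 461.2978

$461.30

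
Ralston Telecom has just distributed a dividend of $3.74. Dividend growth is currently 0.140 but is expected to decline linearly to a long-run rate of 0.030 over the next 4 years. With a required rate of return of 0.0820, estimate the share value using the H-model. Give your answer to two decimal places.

$89.90

H-model: P₀ = D₀[(1+g_L) + H(g_S−g_L)]/(r−g_L), with H = 4/2 = 2.
P₀ = 3.74 × [(1+0.03) + 2×(0.14−0.03)] / (0.082−0.03)
   = 3.74 × 1.2500 / 0.052 = 89.9038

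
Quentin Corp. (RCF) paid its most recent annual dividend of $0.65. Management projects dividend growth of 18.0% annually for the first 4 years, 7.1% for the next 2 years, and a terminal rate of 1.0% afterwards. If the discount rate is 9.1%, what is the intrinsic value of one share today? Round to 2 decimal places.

Three-stage DDM. Project D₁…D_6; terminal Gordon value at t=6 with g = 0.01; discount at r = 0.091.
D_1 = 0.7670
D_2 = 0.9051
D_3 = 1.0680
D_4 = 1.2602
D_5 = 1.3497
D_6 = 1.4455
TV_6 = 1.4600/(0.091−0.01) = 18.0242
P₀ = Σ Dₜ/(1+r)ᵗ + TV_6/(1+r)^6 = 15.5940

$15.59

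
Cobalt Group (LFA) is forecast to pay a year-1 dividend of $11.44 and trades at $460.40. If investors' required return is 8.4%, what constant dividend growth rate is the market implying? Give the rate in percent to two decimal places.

5.92%

From P₀ = D₁/(r − g), the implied growth is g = r − D₁/P₀.
g = 0.084 − 11.44/460.40 = 0.084 − 0.02485 = 0.05915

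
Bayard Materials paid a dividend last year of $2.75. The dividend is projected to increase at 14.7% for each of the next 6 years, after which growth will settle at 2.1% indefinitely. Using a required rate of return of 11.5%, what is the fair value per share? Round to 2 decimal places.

Two-stage DDM. Project D₁…D_6 at 0.147, terminal growth 0.021, discount at r = 0.115.
D_1 = 3.1543
D_2 = 3.6179
D_3 = 4.1498
D_4 = 4.7598
D_5 = 5.4595
D_6 = 6.2620
Terminal value at t=6: TV = D_7/(r−g) = 6.3935/(0.115−0.021) = 68.0160
P₀ = 3.1543/(1+0.115)^1 + 3.6179/(1+0.115)^2 + 4.1498/(1+0.115)^3 + 4.7598/(1+0.115)^4 + 5.4595/(1+0.115)^5 + 6.2620/(1+0.115)^6 + 68.0160/(1+0.115)^6 = 53.6356

$53.64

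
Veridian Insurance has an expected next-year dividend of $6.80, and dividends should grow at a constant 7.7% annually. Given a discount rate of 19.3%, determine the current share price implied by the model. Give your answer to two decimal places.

Gordon growth model: P₀ = D₁/(r − g), with D₁ = 6.80 given directly.
P₀ = 6.8000 / (0.193 − 0.077) = 6.8000 / 0.116 = 58.6207

$58.62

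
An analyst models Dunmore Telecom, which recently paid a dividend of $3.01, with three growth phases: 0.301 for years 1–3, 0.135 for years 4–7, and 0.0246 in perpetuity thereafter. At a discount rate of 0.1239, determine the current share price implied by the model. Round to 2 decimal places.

$81.43

Three-stage DDM. Project D₁…D_7; terminal Gordon value at t=7 with g = 0.0246; discount at r = 0.1239.
D_1 = 3.9160
D_2 = 5.0947
D_3 = 6.6282
D_4 = 7.5231
D_5 = 8.5387
D_6 = 9.6914
D_7 = 10.9997
TV_7 = 11.2703/(0.1239−0.0246) = 113.4977
P₀ = Σ Dₜ/(1+r)ᵗ + TV_7/(1+r)^7 = 81.4343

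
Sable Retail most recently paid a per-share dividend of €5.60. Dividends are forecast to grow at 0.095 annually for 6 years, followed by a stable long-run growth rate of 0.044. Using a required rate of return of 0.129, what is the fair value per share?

Two-stage DDM. Project D₁…D_6 at 0.095, terminal growth 0.044, discount at r = 0.129.
D_1 = 6.1320
D_2 = 6.7145
D_3 = 7.3524
D_4 = 8.0509
D_5 = 8.8157
D_6 = 9.6532
Terminal value at t=6: TV = D_7/(r−g) = 10.0780/(0.129−0.044) = 118.5644
P₀ = 6.1320/(1+0.129)^1 + 6.7145/(1+0.129)^2 + 7.3524/(1+0.129)^3 + 8.0509/(1+0.129)^4 + 8.8157/(1+0.129)^5 + 9.6532/(1+0.129)^6 + 118.5644/(1+0.129)^6 = 87.4830

€87.48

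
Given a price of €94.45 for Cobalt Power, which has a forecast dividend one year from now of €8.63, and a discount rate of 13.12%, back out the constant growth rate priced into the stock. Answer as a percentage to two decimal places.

3.98%

From P₀ = D₁/(r − g), the implied growth is g = r − D₁/P₀.
g = 0.1312 − 8.63/94.45 = 0.1312 − 0.09137 = 0.03983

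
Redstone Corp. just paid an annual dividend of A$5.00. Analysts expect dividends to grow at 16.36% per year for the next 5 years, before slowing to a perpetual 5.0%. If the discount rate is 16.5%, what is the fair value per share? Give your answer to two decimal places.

A$70.29

Two-stage DDM. Project D₁…D_5 at 0.1636, terminal growth 0.05, discount at r = 0.165.
D_1 = 5.8180
D_2 = 6.7698
D_3 = 7.8774
D_4 = 9.1661
D_5 = 10.6657
Terminal value at t=5: TV = D_6/(r−g) = 11.1990/(0.165−0.05) = 97.3823
P₀ = 5.8180/(1+0.165)^1 + 6.7698/(1+0.165)^2 + 7.8774/(1+0.165)^3 + 9.1661/(1+0.165)^4 + 10.6657/(1+0.165)^5 + 97.3823/(1+0.165)^5 = 70.2885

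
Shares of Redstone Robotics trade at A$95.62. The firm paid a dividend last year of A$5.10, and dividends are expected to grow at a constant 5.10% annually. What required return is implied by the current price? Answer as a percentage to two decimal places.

10.71%

Rearranging the constant-growth DDM: r = D₁/P₀ + g.
D₁ = 5.10 × (1 + 0.051) = 5.3601.
r = 5.3601 / 95.62 + 0.051 = 0.05606 + 0.051 = 0.10706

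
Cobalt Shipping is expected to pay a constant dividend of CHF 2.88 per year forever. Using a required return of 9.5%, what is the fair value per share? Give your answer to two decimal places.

Zero-growth DDM (perpetuity): P₀ = D/r = 2.88 / 0.095 = 30.3158

CHF 30.32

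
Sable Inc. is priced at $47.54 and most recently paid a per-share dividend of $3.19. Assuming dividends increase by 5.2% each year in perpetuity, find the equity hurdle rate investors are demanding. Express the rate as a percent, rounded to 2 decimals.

12.26%

Rearranging the constant-growth DDM: r = D₁/P₀ + g.
D₁ = 3.19 × (1 + 0.052) = 3.3559.
r = 3.3559 / 47.54 + 0.052 = 0.07059 + 0.052 = 0.12259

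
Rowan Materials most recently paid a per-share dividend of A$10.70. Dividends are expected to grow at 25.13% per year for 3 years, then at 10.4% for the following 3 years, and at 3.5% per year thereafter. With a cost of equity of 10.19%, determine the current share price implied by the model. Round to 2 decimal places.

Three-stage DDM. Project D₁…D_6; terminal Gordon value at t=6 with g = 0.035; discount at r = 0.1019.
D_1 = 13.3889
D_2 = 16.7535
D_3 = 20.9637
D_4 = 23.1439
D_5 = 25.5509
D_6 = 28.2082
TV_6 = 29.1955/(0.1019−0.035) = 436.4048
P₀ = Σ Dₜ/(1+r)ᵗ + TV_6/(1+r)^6 = 332.6059

A$332.61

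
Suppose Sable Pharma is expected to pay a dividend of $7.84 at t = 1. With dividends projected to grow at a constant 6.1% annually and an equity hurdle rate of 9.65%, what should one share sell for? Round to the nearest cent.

$220.85

Gordon growth model: P₀ = D₁/(r − g), with D₁ = 7.84 given directly.
P₀ = 7.8400 / (0.0965 − 0.061) = 7.8400 / 0.0355 = 220.8451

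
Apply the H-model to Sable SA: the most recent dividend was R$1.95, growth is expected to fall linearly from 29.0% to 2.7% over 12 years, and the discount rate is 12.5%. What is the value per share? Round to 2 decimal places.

R$51.83

H-model: P₀ = D₀[(1+g_L) + H(g_S−g_L)]/(r−g_L), with H = 12/2 = 6.
P₀ = 1.95 × [(1+0.027) + 6×(0.29−0.027)] / (0.125−0.027)
   = 1.95 × 2.6050 / 0.098 = 51.8342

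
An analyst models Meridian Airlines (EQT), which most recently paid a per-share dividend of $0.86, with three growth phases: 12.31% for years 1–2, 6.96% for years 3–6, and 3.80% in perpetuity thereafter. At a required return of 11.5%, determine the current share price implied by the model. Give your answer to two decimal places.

$14.85

Three-stage DDM. Project D₁…D_6; terminal Gordon value at t=6 with g = 0.038; discount at r = 0.115.
D_1 = 0.9659
D_2 = 1.0848
D_3 = 1.1603
D_4 = 1.2410
D_5 = 1.3274
D_6 = 1.4198
TV_6 = 1.4737/(0.115−0.038) = 19.1394
P₀ = Σ Dₜ/(1+r)ᵗ + TV_6/(1+r)^6 = 14.8483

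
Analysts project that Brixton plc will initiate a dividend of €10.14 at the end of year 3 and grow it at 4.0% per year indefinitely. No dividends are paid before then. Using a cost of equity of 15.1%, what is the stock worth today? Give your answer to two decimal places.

Deferred-dividend DDM. At t=2 the remaining stream is a growing perpetuity with first payment D_3 = 10.14.
V_2 = D_3/(r−g) = 10.14/(0.151−0.04) = 91.3514
P₀ = V_2/(1+r)^2 = 91.3514/(1+0.151)^2 = 68.9548

€68.95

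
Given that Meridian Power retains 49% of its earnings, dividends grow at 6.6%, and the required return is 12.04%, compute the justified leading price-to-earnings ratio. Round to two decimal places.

9.38

Payout ratio b = 1 − 0.49 = 0.51.
Justified leading P/E = b/(r−g) = 0.51/(0.1204−0.066) = 9.3750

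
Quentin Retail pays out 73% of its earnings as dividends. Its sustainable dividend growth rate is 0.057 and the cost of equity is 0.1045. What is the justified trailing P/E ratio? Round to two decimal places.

16.24

Justified trailing P/E = b(1+g)/(r−g) = 0.73×(1+0.057)/(0.1045−0.057) = 16.2444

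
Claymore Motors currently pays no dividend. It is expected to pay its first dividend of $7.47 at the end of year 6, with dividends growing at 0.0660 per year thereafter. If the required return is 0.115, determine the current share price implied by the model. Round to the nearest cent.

Deferred-dividend DDM. At t=5 the remaining stream is a growing perpetuity with first payment D_6 = 7.47.
V_5 = D_6/(r−g) = 7.47/(0.115−0.066) = 152.4490
P₀ = V_5/(1+r)^5 = 152.4490/(1+0.115)^5 = 88.4607

$88.46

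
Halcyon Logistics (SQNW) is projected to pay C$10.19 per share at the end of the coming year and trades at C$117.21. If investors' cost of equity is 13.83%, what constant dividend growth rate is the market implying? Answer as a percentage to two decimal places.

From P₀ = D₁/(r − g), the implied growth is g = r − D₁/P₀.
g = 0.1383 − 10.19/117.21 = 0.1383 − 0.08694 = 0.05136

5.14%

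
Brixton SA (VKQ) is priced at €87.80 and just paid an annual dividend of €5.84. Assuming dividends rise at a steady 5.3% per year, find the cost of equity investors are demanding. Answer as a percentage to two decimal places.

Rearranging the constant-growth DDM: r = D₁/P₀ + g.
D₁ = 5.84 × (1 + 0.053) = 6.1495.
r = 6.1495 / 87.80 + 0.053 = 0.07004 + 0.053 = 0.12304

12.30%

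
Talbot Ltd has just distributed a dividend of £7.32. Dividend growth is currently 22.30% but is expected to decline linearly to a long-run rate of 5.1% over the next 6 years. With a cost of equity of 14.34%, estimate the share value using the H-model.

£124.14

H-model: P₀ = D₀[(1+g_L) + H(g_S−g_L)]/(r−g_L), with H = 6/2 = 3.
P₀ = 7.32 × [(1+0.051) + 3×(0.223−0.051)] / (0.1434−0.051)
   = 7.32 × 1.5670 / 0.0924 = 124.1390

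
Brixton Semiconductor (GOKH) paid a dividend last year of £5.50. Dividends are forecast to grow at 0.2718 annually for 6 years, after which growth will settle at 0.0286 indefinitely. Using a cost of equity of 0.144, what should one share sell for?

Two-stage DDM. Project D₁…D_6 at 0.2718, terminal growth 0.0286, discount at r = 0.144.
D_1 = 6.9949
D_2 = 8.8961
D_3 = 11.3141
D_4 = 14.3892
D_5 = 18.3002
D_6 = 23.2742
Terminal value at t=6: TV = D_7/(r−g) = 23.9399/(0.144−0.0286) = 207.4514
P₀ = 6.9949/(1+0.144)^1 + 8.8961/(1+0.144)^2 + 11.3141/(1+0.144)^3 + 14.3892/(1+0.144)^4 + 18.3002/(1+0.144)^5 + 23.2742/(1+0.144)^6 + 207.4514/(1+0.144)^6 = 141.1388

£141.14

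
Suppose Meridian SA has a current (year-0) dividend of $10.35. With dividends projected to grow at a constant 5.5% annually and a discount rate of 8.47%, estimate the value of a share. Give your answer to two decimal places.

Gordon growth model: P₀ = D₁/(r − g). D₁ = 10.35 × (1 + 0.055) = 10.9192.
P₀ = 10.9192 / (0.0847 − 0.055) = 10.9192 / 0.0297 = 367.6515

$367.65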